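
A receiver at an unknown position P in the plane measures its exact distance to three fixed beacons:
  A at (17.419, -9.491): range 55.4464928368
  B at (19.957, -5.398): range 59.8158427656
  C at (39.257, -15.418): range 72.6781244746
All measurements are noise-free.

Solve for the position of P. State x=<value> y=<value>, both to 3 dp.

x=-29.448 y=-39.118

eq1: (x − 17.419)² + (y + 9.491)² = 55.4464928368²
eq2: (x − 19.957)² + (y + 5.398)² = 59.8158427656²
eq3: (x − 39.257)² + (y + 15.418)² = 72.6781244746²
eq2−eq1, eq2−eq3 (x²,y² cancel):
  -5.076·x − 8.186·y = 469.701867
  38.600·x − 20.040·y = -352.768211
det = -5.076·-20.040 − -8.186·38.600 = 417.702640
x = (469.701867·-20.040 − -8.186·-352.768211) / 417.702640 = -29.448188
y = (-5.076·-352.768211 − 469.701867·38.600) / 417.702640 = -39.118356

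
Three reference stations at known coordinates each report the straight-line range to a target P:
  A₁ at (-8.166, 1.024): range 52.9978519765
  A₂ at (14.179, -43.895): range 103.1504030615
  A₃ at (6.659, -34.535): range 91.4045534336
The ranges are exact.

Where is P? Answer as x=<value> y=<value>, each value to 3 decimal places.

eq1: (x + 8.166)² + (y − 1.024)² = 52.9978519765²
eq2: (x − 14.179)² + (y + 43.895)² = 103.1504030615²
eq3: (x − 6.659)² + (y + 34.535)² = 91.4045534336²
eq3−eq1, eq3−eq2 (x²,y² cancel):
  -29.650·x + 71.118·y = 4376.743700
  15.040·x − 18.720·y = -1394.406703
det = -29.650·-18.720 − 71.118·15.040 = -514.566720
x = (4376.743700·-18.720 − 71.118·-1394.406703) / -514.566720 = -33.493759
y = (-29.650·-1394.406703 − 4376.743700·15.040) / -514.566720 = 47.578022

x=-33.494 y=47.578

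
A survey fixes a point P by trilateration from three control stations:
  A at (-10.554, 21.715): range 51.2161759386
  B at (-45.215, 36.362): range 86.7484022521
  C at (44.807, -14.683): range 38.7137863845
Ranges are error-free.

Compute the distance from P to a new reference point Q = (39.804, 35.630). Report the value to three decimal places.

eq1: (x + 10.554)² + (y − 21.715)² = 51.2161759386²
eq2: (x + 45.215)² + (y − 36.362)² = 86.7484022521²
eq3: (x − 44.807)² + (y + 14.683)² = 38.7137863845²
eq1−eq2, eq1−eq3 (x²,y² cancel):
  -69.322·x + 29.294·y = -2118.525488
  110.722·x − 72.796·y = 2764.669019
det = -69.322·-72.796 − 29.294·110.722 = 1802.874044
x = (-2118.525488·-72.796 − 29.294·2764.669019) / 1802.874044 = 40.619569
y = (-69.322·2764.669019 − -2118.525488·110.722) / 1802.874044 = 23.803656
|P − Q| = √((40.619569 − 39.804)² + (23.803656 − 35.630)²) = 11.854432

11.854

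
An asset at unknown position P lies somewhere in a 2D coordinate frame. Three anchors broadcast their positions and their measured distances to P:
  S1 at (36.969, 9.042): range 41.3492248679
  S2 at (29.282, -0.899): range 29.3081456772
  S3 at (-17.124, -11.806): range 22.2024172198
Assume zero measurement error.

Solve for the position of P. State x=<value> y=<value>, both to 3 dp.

eq1: (x − 36.969)² + (y − 9.042)² = 41.3492248679²
eq2: (x − 29.282)² + (y + 0.899)² = 29.3081456772²
eq3: (x + 17.124)² + (y + 11.806)² = 22.2024172198²
eq2−eq3, eq2−eq1 (x²,y² cancel):
  -92.812·x − 21.814·y = -59.610640
  15.374·x + 19.882·y = -260.569994
det = -92.812·19.882 − -21.814·15.374 = -1509.919748
x = (-59.610640·19.882 − -21.814·-260.569994) / -1509.919748 = 4.549416
y = (-92.812·-260.569994 − -59.610640·15.374) / -1509.919748 = -16.623715

x=4.549 y=-16.624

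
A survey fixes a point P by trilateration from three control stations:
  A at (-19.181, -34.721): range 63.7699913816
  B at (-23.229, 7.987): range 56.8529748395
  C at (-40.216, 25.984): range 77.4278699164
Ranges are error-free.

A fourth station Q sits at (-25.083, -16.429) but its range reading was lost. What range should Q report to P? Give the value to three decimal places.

eq1: (x + 19.181)² + (y + 34.721)² = 63.7699913816²
eq2: (x + 23.229)² + (y − 7.987)² = 56.8529748395²
eq3: (x + 40.216)² + (y − 25.984)² = 77.4278699164²
eq2−eq1, eq2−eq3 (x²,y² cancel):
  8.096·x − 85.416·y = 135.728939
  -33.974·x + 35.994·y = -1073.697990
det = 8.096·35.994 − -85.416·-33.974 = -2610.515760
x = (135.728939·35.994 − -85.416·-1073.697990) / -2610.515760 = 33.259926
y = (8.096·-1073.697990 − 135.728939·-33.974) / -2610.515760 = 1.563447
|P − Q| = √((33.259926 − -25.083)² + (1.563447 − -16.429)²) = 61.054280

61.054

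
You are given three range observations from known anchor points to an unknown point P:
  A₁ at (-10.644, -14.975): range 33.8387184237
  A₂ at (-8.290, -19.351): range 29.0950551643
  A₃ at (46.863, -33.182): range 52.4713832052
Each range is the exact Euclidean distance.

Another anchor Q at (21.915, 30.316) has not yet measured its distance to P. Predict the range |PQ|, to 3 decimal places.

eq1: (x + 10.644)² + (y + 14.975)² = 33.8387184237²
eq2: (x + 8.290)² + (y + 19.351)² = 29.0950551643²
eq3: (x − 46.863)² + (y + 33.182)² = 52.4713832052²
eq2−eq1, eq2−eq3 (x²,y² cancel):
  -4.708·x + 8.752·y = -404.176570
  110.306·x − 27.662·y = 947.276772
det = -4.708·-27.662 − 8.752·110.306 = -835.165416
x = (-404.176570·-27.662 − 8.752·947.276772) / -835.165416 = -3.460112
y = (-4.708·947.276772 − -404.176570·110.306) / -835.165416 = -48.042365
|P − Q| = √((-3.460112 − 21.915)² + (-48.042365 − 30.316)²) = 82.364614

82.365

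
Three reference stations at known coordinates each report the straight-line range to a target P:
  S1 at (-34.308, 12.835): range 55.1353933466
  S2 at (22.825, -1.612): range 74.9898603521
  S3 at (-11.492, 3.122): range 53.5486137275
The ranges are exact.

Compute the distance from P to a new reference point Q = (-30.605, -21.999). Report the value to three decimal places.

eq1: (x + 34.308)² + (y − 12.835)² = 55.1353933466²
eq2: (x − 22.825)² + (y + 1.612)² = 74.9898603521²
eq3: (x + 11.492)² + (y − 3.122)² = 53.5486137275²
eq2−eq3, eq2−eq1 (x²,y² cancel):
  -68.634·x + 9.468·y = 2374.258902
  -114.266·x + 28.894·y = 3401.764476
det = -68.634·28.894 − 9.468·-114.266 = -901.240308
x = (2374.258902·28.894 − 9.468·3401.764476) / -901.240308 = -40.382049
y = (-68.634·3401.764476 − 2374.258902·-114.266) / -901.240308 = -41.964795
|P − Q| = √((-40.382049 − -30.605)² + (-41.964795 − -21.999)²) = 22.231142

22.231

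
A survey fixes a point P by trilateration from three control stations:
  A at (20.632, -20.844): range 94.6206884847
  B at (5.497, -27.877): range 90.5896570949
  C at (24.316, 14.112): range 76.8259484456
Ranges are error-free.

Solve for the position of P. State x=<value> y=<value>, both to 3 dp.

x=-44.935 y=47.377

eq1: (x − 20.632)² + (y + 20.844)² = 94.6206884847²
eq2: (x − 5.497)² + (y + 27.877)² = 90.5896570949²
eq3: (x − 24.316)² + (y − 14.112)² = 76.8259484456²
eq2−eq3, eq2−eq1 (x²,y² cancel):
  37.638·x + 83.978·y = 2287.331880
  30.270·x + 14.066·y = -693.781095
det = 37.638·14.066 − 83.978·30.270 = -2012.597952
x = (2287.331880·14.066 − 83.978·-693.781095) / -2012.597952 = -44.934935
y = (37.638·-693.781095 − 2287.331880·30.270) / -2012.597952 = 47.376610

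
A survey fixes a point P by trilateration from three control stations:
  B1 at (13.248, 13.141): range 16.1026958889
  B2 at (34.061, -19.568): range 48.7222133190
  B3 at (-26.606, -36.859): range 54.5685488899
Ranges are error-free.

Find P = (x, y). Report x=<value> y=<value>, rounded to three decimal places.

eq1: (x − 13.248)² + (y − 13.141)² = 16.1026958889²
eq2: (x − 34.061)² + (y + 19.568)² = 48.7222133190²
eq3: (x + 26.606)² + (y + 36.859)² = 54.5685488899²
eq2−eq1, eq2−eq3 (x²,y² cancel):
  -41.626·x + 65.418·y = 919.694296
  -121.334·x − 34.582·y = -80.465685
det = -41.626·-34.582 − 65.418·-121.334 = 9376.937944
x = (919.694296·-34.582 − 65.418·-80.465685) / 9376.937944 = -2.830451
y = (-41.626·-80.465685 − 919.694296·-121.334) / 9376.937944 = 12.257696

x=-2.830 y=12.258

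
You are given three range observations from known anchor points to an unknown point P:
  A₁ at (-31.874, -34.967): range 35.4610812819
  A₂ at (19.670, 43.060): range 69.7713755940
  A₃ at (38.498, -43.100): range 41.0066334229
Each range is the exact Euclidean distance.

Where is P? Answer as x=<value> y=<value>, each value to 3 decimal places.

eq1: (x + 31.874)² + (y + 34.967)² = 35.4610812819²
eq2: (x − 19.670)² + (y − 43.060)² = 69.7713755940²
eq3: (x − 38.498)² + (y + 43.100)² = 41.0066334229²
eq3−eq1, eq3−eq2 (x²,y² cancel):
  -140.744·x + 16.266·y = -677.007340
  -37.656·x + 172.320·y = -4285.134372
det = -140.744·172.320 − 16.266·-37.656 = -23640.493584
x = (-677.007340·172.320 − 16.266·-4285.134372) / -23640.493584 = 1.986418
y = (-140.744·-4285.134372 − -677.007340·-37.656) / -23640.493584 = -24.433228

x=1.986 y=-24.433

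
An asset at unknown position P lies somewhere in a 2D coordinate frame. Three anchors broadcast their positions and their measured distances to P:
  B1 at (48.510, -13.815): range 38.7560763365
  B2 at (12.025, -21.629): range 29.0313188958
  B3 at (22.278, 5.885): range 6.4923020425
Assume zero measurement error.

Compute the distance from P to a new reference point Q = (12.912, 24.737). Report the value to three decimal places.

17.849

eq1: (x − 48.510)² + (y + 13.815)² = 38.7560763365²
eq2: (x − 12.025)² + (y + 21.629)² = 29.0313188958²
eq3: (x − 22.278)² + (y − 5.885)² = 6.4923020425²
eq3−eq1, eq3−eq2 (x²,y² cancel):
  52.464·x − 39.400·y = 553.248349
  -20.506·x − 55.028·y = -719.195734
det = 52.464·-55.028 − -39.400·-20.506 = -3694.925392
x = (553.248349·-55.028 − -39.400·-719.195734) / -3694.925392 = 15.908430
y = (52.464·-719.195734 − 553.248349·-20.506) / -3694.925392 = 7.141409
|P − Q| = √((15.908430 − 12.912)² + (7.141409 − 24.737)²) = 17.848905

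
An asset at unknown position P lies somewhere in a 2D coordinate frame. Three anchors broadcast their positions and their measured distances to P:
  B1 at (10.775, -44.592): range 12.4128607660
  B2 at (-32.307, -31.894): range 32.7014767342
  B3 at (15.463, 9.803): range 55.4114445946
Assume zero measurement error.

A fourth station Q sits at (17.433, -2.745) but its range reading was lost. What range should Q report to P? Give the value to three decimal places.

44.442

eq1: (x − 10.775)² + (y + 44.592)² = 12.4128607660²
eq2: (x + 32.307)² + (y + 31.894)² = 32.7014767342²
eq3: (x − 15.463)² + (y − 9.803)² = 55.4114445946²
eq2−eq3, eq2−eq1 (x²,y² cancel):
  95.540·x + 83.394·y = -3726.807918
  86.164·x − 25.396·y = 958.885072
det = 95.540·-25.396 − 83.394·86.164 = -9611.894456
x = (-3726.807918·-25.396 − 83.394·958.885072) / -9611.894456 = -1.527353
y = (95.540·958.885072 − -3726.807918·86.164) / -9611.894456 = -42.939356
|P − Q| = √((-1.527353 − 17.433)² + (-42.939356 − -2.745)²) = 44.441886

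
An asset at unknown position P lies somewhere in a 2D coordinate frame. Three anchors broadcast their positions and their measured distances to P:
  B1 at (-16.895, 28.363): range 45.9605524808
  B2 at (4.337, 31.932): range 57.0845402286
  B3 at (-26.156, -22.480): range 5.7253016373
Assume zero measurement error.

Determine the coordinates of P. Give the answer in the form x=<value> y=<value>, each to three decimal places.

eq1: (x + 16.895)² + (y − 28.363)² = 45.9605524808²
eq2: (x − 4.337)² + (y − 31.932)² = 57.0845402286²
eq3: (x + 26.156)² + (y + 22.480)² = 5.7253016373²
eq2−eq3, eq2−eq1 (x²,y² cancel):
  -60.986·x − 108.824·y = 3376.890197
  -42.464·x − 7.138·y = 1197.710950
det = -60.986·-7.138 − -108.824·-42.464 = -4185.784268
x = (3376.890197·-7.138 − -108.824·1197.710950) / -4185.784268 = -25.380060
y = (-60.986·1197.710950 − 3376.890197·-42.464) / -4185.784268 = -16.807523

x=-25.380 y=-16.808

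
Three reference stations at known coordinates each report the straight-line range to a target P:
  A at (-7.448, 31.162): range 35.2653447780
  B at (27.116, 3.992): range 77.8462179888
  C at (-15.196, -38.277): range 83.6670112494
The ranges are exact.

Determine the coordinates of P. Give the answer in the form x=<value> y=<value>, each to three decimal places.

eq1: (x + 7.448)² + (y − 31.162)² = 35.2653447780²
eq2: (x − 27.116)² + (y − 3.992)² = 77.8462179888²
eq3: (x + 15.196)² + (y + 38.277)² = 83.6670112494²
eq2−eq1, eq2−eq3 (x²,y² cancel):
  -69.128·x + 54.340·y = 5091.718541
  -84.624·x − 84.538·y = 4.698509
det = -69.128·-84.538 − 54.340·-84.624 = 10442.411024
x = (5091.718541·-84.538 − 54.340·4.698509) / 10442.411024 = -41.245170
y = (-69.128·4.698509 − 5091.718541·-84.624) / 10442.411024 = 41.231550

x=-41.245 y=41.232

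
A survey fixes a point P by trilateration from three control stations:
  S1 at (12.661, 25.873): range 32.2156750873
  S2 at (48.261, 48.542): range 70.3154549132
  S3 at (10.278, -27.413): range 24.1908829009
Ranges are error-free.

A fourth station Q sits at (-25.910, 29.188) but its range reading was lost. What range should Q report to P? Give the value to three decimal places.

43.968

eq1: (x − 12.661)² + (y − 25.873)² = 32.2156750873²
eq2: (x − 48.261)² + (y − 48.542)² = 70.3154549132²
eq3: (x − 10.278)² + (y + 27.413)² = 24.1908829009²
eq1−eq3, eq1−eq2 (x²,y² cancel):
  -4.766·x − 106.572·y = 480.047709
  71.200·x + 45.338·y = -50.676643
det = -4.766·45.338 − -106.572·71.200 = 7371.845492
x = (480.047709·45.338 − -106.572·-50.676643) / 7371.845492 = 2.219755
y = (-4.766·-50.676643 − 480.047709·71.200) / 7371.845492 = -4.603715
|P − Q| = √((2.219755 − -25.910)² + (-4.603715 − 29.188)²) = 43.967751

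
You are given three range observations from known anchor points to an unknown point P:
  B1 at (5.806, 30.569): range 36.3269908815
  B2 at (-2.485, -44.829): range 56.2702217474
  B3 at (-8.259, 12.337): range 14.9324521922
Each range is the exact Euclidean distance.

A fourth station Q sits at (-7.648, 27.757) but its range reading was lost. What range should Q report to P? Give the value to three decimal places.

24.886

eq1: (x − 5.806)² + (y − 30.569)² = 36.3269908815²
eq2: (x + 2.485)² + (y + 44.829)² = 56.2702217474²
eq3: (x + 8.259)² + (y − 12.337)² = 14.9324521922²
eq3−eq2, eq3−eq1 (x²,y² cancel):
  11.548·x − 114.332·y = -1147.957911
  28.130·x + 36.464·y = -348.911391
det = 11.548·36.464 − -114.332·28.130 = 3637.245432
x = (-1147.957911·36.464 − -114.332·-348.911391) / 3637.245432 = -22.476040
y = (11.548·-348.911391 − -1147.957911·28.130) / 3637.245432 = 7.770393
|P − Q| = √((-22.476040 − -7.648)² + (7.770393 − 27.757)²) = 24.886447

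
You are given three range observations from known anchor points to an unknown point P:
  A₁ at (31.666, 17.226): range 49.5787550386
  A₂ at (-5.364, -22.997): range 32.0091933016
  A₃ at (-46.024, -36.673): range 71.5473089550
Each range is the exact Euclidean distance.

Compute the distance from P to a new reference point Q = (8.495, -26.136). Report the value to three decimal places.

eq1: (x − 31.666)² + (y − 17.226)² = 49.5787550386²
eq2: (x + 5.364)² + (y + 22.997)² = 32.0091933016²
eq3: (x + 46.024)² + (y + 36.673)² = 71.5473089550²
eq3−eq2, eq3−eq1 (x²,y² cancel):
  81.320·x + 27.352·y = 1188.945963
  155.380·x + 107.798·y = 497.317595
det = 81.320·107.798 − 27.352·155.380 = 4516.179600
x = (1188.945963·107.798 − 27.352·497.317595) / 4516.179600 = 25.367318
y = (81.320·497.317595 − 1188.945963·155.380) / 4516.179600 = -31.951023
|P − Q| = √((25.367318 − 8.495)² + (-31.951023 − -26.136)²) = 17.846277

17.846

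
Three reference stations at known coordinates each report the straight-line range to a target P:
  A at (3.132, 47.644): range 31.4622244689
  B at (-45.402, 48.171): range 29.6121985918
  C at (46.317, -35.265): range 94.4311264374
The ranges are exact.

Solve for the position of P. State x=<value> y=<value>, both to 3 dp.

x=-22.500 y=29.399

eq1: (x − 3.132)² + (y − 47.644)² = 31.4622244689²
eq2: (x + 45.402)² + (y − 48.171)² = 29.6121985918²
eq3: (x − 46.317)² + (y + 35.265)² = 94.4311264374²
eq1−eq3, eq1−eq2 (x²,y² cancel):
  86.370·x − 165.818·y = -6818.241518
  -97.068·x + 1.054·y = 2215.015948
det = 86.370·1.054 − -165.818·-97.068 = -16004.587644
x = (-6818.241518·1.054 − -165.818·2215.015948) / -16004.587644 = -22.499992
y = (86.370·2215.015948 − -6818.241518·-97.068) / -16004.587644 = 29.399204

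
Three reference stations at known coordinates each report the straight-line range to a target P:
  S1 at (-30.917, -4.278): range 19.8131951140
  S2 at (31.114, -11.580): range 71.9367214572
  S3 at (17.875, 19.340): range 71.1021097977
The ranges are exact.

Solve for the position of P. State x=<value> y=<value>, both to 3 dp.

eq1: (x + 30.917)² + (y + 4.278)² = 19.8131951140²
eq2: (x − 31.114)² + (y + 11.580)² = 71.9367214572²
eq3: (x − 17.875)² + (y − 19.340)² = 71.1021097977²
eq1−eq2, eq1−eq3 (x²,y² cancel):
  124.062·x − 14.604·y = -4654.313970
  97.584·x + 47.236·y = -4943.558265
det = 124.062·47.236 − -14.604·97.584 = 7285.309368
x = (-4654.313970·47.236 − -14.604·-4943.558265) / 7285.309368 = -40.087096
y = (124.062·-4943.558265 − -4654.313970·97.584) / 7285.309368 = -21.841372

x=-40.087 y=-21.841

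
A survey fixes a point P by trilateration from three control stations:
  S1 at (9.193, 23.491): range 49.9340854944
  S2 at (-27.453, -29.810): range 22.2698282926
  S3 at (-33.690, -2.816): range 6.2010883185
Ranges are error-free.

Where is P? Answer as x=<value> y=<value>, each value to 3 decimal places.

eq1: (x − 9.193)² + (y − 23.491)² = 49.9340854944²
eq2: (x + 27.453)² + (y + 29.810)² = 22.2698282926²
eq3: (x + 33.690)² + (y + 2.816)² = 6.2010883185²
eq1−eq3, eq1−eq2 (x²,y² cancel):
  -85.766·x − 52.614·y = 2961.567024
  -73.292·x − 106.602·y = 3003.432621
det = -85.766·-106.602 − -52.614·-73.292 = 5286.641844
x = (2961.567024·-106.602 − -52.614·3003.432621) / 5286.641844 = -29.827321
y = (-85.766·3003.432621 − 2961.567024·-73.292) / 5286.641844 = -7.667104

x=-29.827 y=-7.667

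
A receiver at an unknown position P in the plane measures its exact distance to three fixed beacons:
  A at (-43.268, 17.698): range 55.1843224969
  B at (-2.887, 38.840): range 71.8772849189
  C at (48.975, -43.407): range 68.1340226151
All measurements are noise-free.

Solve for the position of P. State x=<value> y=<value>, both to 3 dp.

eq1: (x + 43.268)² + (y − 17.698)² = 55.1843224969²
eq2: (x + 2.887)² + (y − 38.840)² = 71.8772849189²
eq3: (x − 48.975)² + (y + 43.407)² = 68.1340226151²
eq2−eq3, eq2−eq1 (x²,y² cancel):
  103.724·x − 164.494·y = 3289.936955
  -80.762·x − 42.284·y = 2789.493297
det = 103.724·-42.284 − -164.494·-80.762 = -17670.730044
x = (3289.936955·-42.284 − -164.494·2789.493297) / -17670.730044 = -18.094511
y = (103.724·2789.493297 − 3289.936955·-80.762) / -17670.730044 = -31.410094

x=-18.095 y=-31.410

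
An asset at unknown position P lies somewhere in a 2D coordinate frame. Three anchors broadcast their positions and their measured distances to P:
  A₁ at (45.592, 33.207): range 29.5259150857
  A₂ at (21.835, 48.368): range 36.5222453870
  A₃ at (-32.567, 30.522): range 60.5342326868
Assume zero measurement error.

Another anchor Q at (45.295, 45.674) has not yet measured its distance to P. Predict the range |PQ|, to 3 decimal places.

eq1: (x − 45.592)² + (y − 33.207)² = 29.5259150857²
eq2: (x − 21.835)² + (y − 48.368)² = 36.5222453870²
eq3: (x + 32.567)² + (y − 30.522)² = 60.5342326868²
eq1−eq2, eq1−eq3 (x²,y² cancel):
  -47.514·x + 30.322·y = -827.199410
  -156.318·x − 5.370·y = -3981.747005
det = -47.514·-5.370 − 30.322·-156.318 = 4995.024576
x = (-827.199410·-5.370 − 30.322·-3981.747005) / 4995.024576 = 25.060256
y = (-47.514·-3981.747005 − -827.199410·-156.318) / 4995.024576 = 11.988443
|P − Q| = √((25.060256 − 45.295)² + (11.988443 − 45.674)²) = 39.295822

39.296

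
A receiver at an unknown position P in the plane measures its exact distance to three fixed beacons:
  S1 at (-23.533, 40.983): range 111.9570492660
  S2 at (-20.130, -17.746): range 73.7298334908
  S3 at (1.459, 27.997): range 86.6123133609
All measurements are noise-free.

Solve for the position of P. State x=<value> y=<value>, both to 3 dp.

eq1: (x + 23.533)² + (y − 40.983)² = 111.9570492660²
eq2: (x + 20.130)² + (y + 17.746)² = 73.7298334908²
eq3: (x − 1.459)² + (y − 27.997)² = 86.6123133609²
eq2−eq3, eq2−eq1 (x²,y² cancel):
  43.178·x + 91.486·y = -1999.781205
  -6.806·x + 117.458·y = -5585.021572
det = 43.178·117.458 − 91.486·-6.806 = 5694.255240
x = (-1999.781205·117.458 − 91.486·-5585.021572) / 5694.255240 = 48.480613
y = (43.178·-5585.021572 − -1999.781205·-6.806) / 5694.255240 = -44.739929

x=48.481 y=-44.740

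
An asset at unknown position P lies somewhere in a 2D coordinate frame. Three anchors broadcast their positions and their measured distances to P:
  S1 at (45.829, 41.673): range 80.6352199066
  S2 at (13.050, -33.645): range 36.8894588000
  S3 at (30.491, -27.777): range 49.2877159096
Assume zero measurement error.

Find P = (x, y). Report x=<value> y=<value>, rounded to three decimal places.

x=-15.664 y=-10.486

eq1: (x − 45.829)² + (y − 41.673)² = 80.6352199066²
eq2: (x − 13.050)² + (y + 33.645)² = 36.8894588000²
eq3: (x − 30.491)² + (y + 27.777)² = 49.2877159096²
eq1−eq3, eq1−eq2 (x²,y² cancel):
  -30.676·x − 138.900·y = 1937.086390
  -65.558·x − 150.636·y = 2606.558874
det = -30.676·-150.636 − -138.900·-65.558 = -4485.096264
x = (1937.086390·-150.636 − -138.900·2606.558874) / -4485.096264 = -15.664342
y = (-30.676·2606.558874 − 1937.086390·-65.558) / -4485.096264 = -10.486444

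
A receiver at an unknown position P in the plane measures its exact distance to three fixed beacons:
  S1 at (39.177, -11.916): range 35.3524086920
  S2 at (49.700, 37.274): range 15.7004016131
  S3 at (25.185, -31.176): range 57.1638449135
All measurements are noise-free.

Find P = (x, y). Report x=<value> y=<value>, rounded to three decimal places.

eq1: (x − 39.177)² + (y + 11.916)² = 35.3524086920²
eq2: (x − 49.700)² + (y − 37.274)² = 15.7004016131²
eq3: (x − 25.185)² + (y + 31.176)² = 57.1638449135²
eq1−eq2, eq1−eq3 (x²,y² cancel):
  21.046·x + 98.380·y = 3185.902881
  -27.984·x − 38.520·y = -2088.513549
det = 21.046·-38.520 − 98.380·-27.984 = 1942.374000
x = (3185.902881·-38.520 − 98.380·-2088.513549) / 1942.374000 = 42.600953
y = (21.046·-2088.513549 − 3185.902881·-27.984) / 1942.374000 = 23.270210

x=42.601 y=23.270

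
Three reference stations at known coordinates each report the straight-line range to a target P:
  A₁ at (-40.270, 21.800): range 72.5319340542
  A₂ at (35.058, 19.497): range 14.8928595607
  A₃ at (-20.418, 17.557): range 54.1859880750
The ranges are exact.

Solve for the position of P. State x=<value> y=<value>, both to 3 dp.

x=31.247 y=33.894

eq1: (x + 40.270)² + (y − 21.800)² = 72.5319340542²
eq2: (x − 35.058)² + (y − 19.497)² = 14.8928595607²
eq3: (x + 20.418)² + (y − 17.557)² = 54.1859880750²
eq3−eq1, eq3−eq2 (x²,y² cancel):
  -39.704·x + 8.486·y = -952.990227
  110.952·x + 3.880·y = 3598.377438
det = -39.704·3.880 − 8.486·110.952 = -1095.590192
x = (-952.990227·3.880 − 8.486·3598.377438) / -1095.590192 = 31.246568
y = (-39.704·3598.377438 − -952.990227·110.952) / -1095.590192 = 33.893883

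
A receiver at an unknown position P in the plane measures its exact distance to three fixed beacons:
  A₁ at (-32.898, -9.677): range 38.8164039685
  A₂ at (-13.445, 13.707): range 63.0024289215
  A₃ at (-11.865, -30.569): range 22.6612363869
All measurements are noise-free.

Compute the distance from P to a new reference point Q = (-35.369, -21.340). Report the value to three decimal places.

28.075

eq1: (x + 32.898)² + (y + 9.677)² = 38.8164039685²
eq2: (x + 13.445)² + (y − 13.707)² = 63.0024289215²
eq3: (x + 11.865)² + (y + 30.569)² = 22.6612363869²
eq3−eq2, eq3−eq1 (x²,y² cancel):
  -3.160·x + 88.552·y = -4162.366527
  -42.066·x + 41.784·y = -892.500835
det = -3.160·41.784 − 88.552·-42.066 = 3592.990992
x = (-4162.366527·41.784 − 88.552·-892.500835) / 3592.990992 = -26.409081
y = (-3.160·-892.500835 − -4162.366527·-42.066) / 3592.990992 = -47.947186
|P − Q| = √((-26.409081 − -35.369)² + (-47.947186 − -21.340)²) = 28.075301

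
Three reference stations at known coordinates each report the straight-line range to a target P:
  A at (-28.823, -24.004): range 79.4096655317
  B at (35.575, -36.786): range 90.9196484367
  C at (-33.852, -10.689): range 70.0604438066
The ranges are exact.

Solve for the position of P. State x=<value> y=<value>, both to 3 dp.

x=3.794 y=48.398

eq1: (x + 28.823)² + (y + 24.004)² = 79.4096655317²
eq2: (x − 35.575)² + (y + 36.786)² = 90.9196484367²
eq3: (x + 33.852)² + (y + 10.689)² = 70.0604438066²
eq1−eq2, eq1−eq3 (x²,y² cancel):
  128.796·x − 25.564·y = -748.654416
  -10.058·x + 26.630·y = 1250.684473
det = 128.796·26.630 − -25.564·-10.058 = 3172.714768
x = (-748.654416·26.630 − -25.564·1250.684473) / 3172.714768 = 3.793543
y = (128.796·1250.684473 − -748.654416·-10.058) / 3172.714768 = 48.398045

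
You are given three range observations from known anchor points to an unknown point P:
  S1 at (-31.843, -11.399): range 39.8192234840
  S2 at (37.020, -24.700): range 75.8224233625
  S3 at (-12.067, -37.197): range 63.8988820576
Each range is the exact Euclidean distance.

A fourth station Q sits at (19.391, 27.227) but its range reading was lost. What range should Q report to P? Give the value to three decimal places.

eq1: (x + 31.843)² + (y + 11.399)² = 39.8192234840²
eq2: (x − 37.020)² + (y + 24.700)² = 75.8224233625²
eq3: (x + 12.067)² + (y + 37.197)² = 63.8988820576²
eq1−eq2, eq1−eq3 (x²,y² cancel):
  137.726·x − 26.602·y = -3326.812776
  39.552·x − 51.596·y = -2112.181121
det = 137.726·-51.596 − -26.602·39.552 = -6053.948392
x = (-3326.812776·-51.596 − -26.602·-2112.181121) / -6053.948392 = -19.072179
y = (137.726·-2112.181121 − -3326.812776·39.552) / -6053.948392 = 26.316735
|P − Q| = √((-19.072179 − 19.391)² + (26.316735 − 27.227)²) = 38.473949

38.474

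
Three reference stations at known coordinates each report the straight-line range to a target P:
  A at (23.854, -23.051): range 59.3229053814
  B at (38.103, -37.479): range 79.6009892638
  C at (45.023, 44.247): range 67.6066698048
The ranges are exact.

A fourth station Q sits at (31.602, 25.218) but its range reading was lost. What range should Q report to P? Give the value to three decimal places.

49.743

eq1: (x − 23.854)² + (y + 23.051)² = 59.3229053814²
eq2: (x − 38.103)² + (y + 37.479)² = 79.6009892638²
eq3: (x − 45.023)² + (y − 44.247)² = 67.6066698048²
eq1−eq2, eq1−eq3 (x²,y² cancel):
  28.498·x − 28.856·y = -1060.958256
  42.338·x + 134.596·y = 1833.050922
det = 28.498·134.596 − -28.856·42.338 = 5057.422136
x = (-1060.958256·134.596 − -28.856·1833.050922) / 5057.422136 = -17.777084
y = (28.498·1833.050922 − -1060.958256·42.338) / 5057.422136 = 19.210802
|P − Q| = √((-17.777084 − 31.602)² + (19.210802 − 25.218)²) = 49.743144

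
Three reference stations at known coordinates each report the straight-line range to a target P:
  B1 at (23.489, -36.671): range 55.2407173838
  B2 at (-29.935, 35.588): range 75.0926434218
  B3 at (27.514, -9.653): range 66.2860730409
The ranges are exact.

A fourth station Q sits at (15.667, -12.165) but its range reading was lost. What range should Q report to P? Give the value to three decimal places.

eq1: (x − 23.489)² + (y + 36.671)² = 55.2407173838²
eq2: (x + 29.935)² + (y − 35.588)² = 75.0926434218²
eq3: (x − 27.514)² + (y + 9.653)² = 66.2860730409²
eq2−eq1, eq2−eq3 (x²,y² cancel):
  106.848·x − 144.518·y = 2321.253632
  114.898·x − 90.482·y = -67.347747
det = 106.848·-90.482 − -144.518·114.898 = 6937.008428
x = (2321.253632·-90.482 − -144.518·-67.347747) / 6937.008428 = -31.680030
y = (106.848·-67.347747 − 2321.253632·114.898) / 6937.008428 = -39.484365
|P − Q| = √((-31.680030 − 15.667)² + (-39.484365 − -12.165)²) = 54.663415

54.663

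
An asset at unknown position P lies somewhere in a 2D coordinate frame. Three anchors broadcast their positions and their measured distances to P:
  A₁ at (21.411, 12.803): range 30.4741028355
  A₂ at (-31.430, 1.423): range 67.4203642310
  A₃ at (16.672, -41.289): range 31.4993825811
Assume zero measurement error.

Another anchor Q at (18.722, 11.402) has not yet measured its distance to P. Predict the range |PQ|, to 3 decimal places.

eq1: (x − 21.411)² + (y − 12.803)² = 30.4741028355²
eq2: (x + 31.430)² + (y − 1.423)² = 67.4203642310²
eq3: (x − 16.672)² + (y + 41.289)² = 31.4993825811²
eq1−eq2, eq1−eq3 (x²,y² cancel):
  -105.682·x − 22.760·y = -3249.312470
  -9.478·x − 108.184·y = 1296.849216
det = -105.682·-108.184 − -22.760·-9.478 = 11217.382208
x = (-3249.312470·-108.184 − -22.760·1296.849216) / 11217.382208 = 33.968702
y = (-105.682·1296.849216 − -3249.312470·-9.478) / 11217.382208 = -14.963438
|P − Q| = √((33.968702 − 18.722)² + (-14.963438 − 11.402)²) = 30.456497

30.456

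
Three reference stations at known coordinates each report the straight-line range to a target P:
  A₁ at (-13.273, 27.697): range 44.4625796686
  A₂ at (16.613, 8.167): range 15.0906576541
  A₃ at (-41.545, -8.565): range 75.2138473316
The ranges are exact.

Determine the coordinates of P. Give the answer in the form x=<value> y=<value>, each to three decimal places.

x=29.588 y=15.872

eq1: (x + 13.273)² + (y − 27.697)² = 44.4625796686²
eq2: (x − 16.613)² + (y − 8.167)² = 15.0906576541²
eq3: (x + 41.545)² + (y + 8.565)² = 75.2138473316²
eq2−eq1, eq2−eq3 (x²,y² cancel):
  -59.772·x + 39.060·y = -1148.588362
  -116.316·x − 33.464·y = -3972.740290
det = -59.772·-33.464 − 39.060·-116.316 = 6543.513168
x = (-1148.588362·-33.464 − 39.060·-3972.740290) / 6543.513168 = 29.588325
y = (-59.772·-3972.740290 − -1148.588362·-116.316) / 6543.513168 = 15.872120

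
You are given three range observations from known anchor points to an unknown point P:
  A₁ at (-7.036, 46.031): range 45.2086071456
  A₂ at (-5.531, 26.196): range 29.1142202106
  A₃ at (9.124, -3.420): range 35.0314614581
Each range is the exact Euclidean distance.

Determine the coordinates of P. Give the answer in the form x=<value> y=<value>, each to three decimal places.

x=-24.991 y=4.541

eq1: (x + 7.036)² + (y − 46.031)² = 45.2086071456²
eq2: (x + 5.531)² + (y − 26.196)² = 29.1142202106²
eq3: (x − 9.124)² + (y + 3.420)² = 35.0314614581²
eq3−eq1, eq3−eq2 (x²,y² cancel):
  -32.320·x + 98.902·y = 1256.799613
  -29.310·x + 59.232·y = 1001.444074
det = -32.320·59.232 − 98.902·-29.310 = 984.439380
x = (1256.799613·59.232 − 98.902·1001.444074) / 984.439380 = -24.990942
y = (-32.320·1001.444074 − 1256.799613·-29.310) / 984.439380 = 4.540782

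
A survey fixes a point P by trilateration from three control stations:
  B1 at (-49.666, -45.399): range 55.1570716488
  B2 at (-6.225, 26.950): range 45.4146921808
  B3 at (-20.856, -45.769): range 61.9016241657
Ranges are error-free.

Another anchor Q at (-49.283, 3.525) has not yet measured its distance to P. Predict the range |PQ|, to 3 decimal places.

eq1: (x + 49.666)² + (y + 45.399)² = 55.1570716488²
eq2: (x + 6.225)² + (y − 26.950)² = 45.4146921808²
eq3: (x + 20.856)² + (y + 45.769)² = 61.9016241657²
eq1−eq3, eq1−eq2 (x²,y² cancel):
  57.620·x − 0.740·y = -2787.515181
  86.882·x + 144.698·y = -2782.919345
det = 57.620·144.698 − -0.740·86.882 = 8401.791440
x = (-2787.515181·144.698 − -0.740·-2782.919345) / 8401.791440 = -48.252475
y = (57.620·-2782.919345 − -2787.515181·86.882) / 8401.791440 = 9.739956
|P − Q| = √((-48.252475 − -49.283)² + (9.739956 − 3.525)²) = 6.299815

6.300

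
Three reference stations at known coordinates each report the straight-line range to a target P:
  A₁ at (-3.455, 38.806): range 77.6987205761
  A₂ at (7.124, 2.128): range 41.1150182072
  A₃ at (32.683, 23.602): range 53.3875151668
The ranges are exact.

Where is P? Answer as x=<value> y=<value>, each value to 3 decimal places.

x=33.048 y=-29.784

eq1: (x + 3.455)² + (y − 38.806)² = 77.6987205761²
eq2: (x − 7.124)² + (y − 2.128)² = 41.1150182072²
eq3: (x − 32.683)² + (y − 23.602)² = 53.3875151668²
eq3−eq1, eq3−eq2 (x²,y² cancel):
  -72.276·x + 30.408·y = -3294.254635
  -51.118·x − 42.948·y = -410.171079
det = -72.276·-42.948 − 30.408·-51.118 = 4658.505792
x = (-3294.254635·-42.948 − 30.408·-410.171079) / 4658.505792 = 33.047964
y = (-72.276·-410.171079 − -3294.254635·-51.118) / 4658.505792 = -29.784268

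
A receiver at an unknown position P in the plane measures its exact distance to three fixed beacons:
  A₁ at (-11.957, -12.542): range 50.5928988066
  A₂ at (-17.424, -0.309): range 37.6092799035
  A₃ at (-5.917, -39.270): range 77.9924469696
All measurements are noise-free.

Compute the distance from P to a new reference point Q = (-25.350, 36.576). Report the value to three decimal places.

eq1: (x + 11.957)² + (y + 12.542)² = 50.5928988066²
eq2: (x + 17.424)² + (y + 0.309)² = 37.6092799035²
eq3: (x + 5.917)² + (y + 39.270)² = 77.9924469696²
eq1−eq3, eq1−eq2 (x²,y² cancel):
  12.080·x − 53.456·y = -2246.308199
  -10.934·x + 24.466·y = 1148.603119
det = 12.080·24.466 − -53.456·-10.934 = -288.938624
x = (-2246.308199·24.466 − -53.456·1148.603119) / -288.938624 = -22.293842
y = (12.080·1148.603119 − -2246.308199·-10.934) / -288.938624 = 36.983661
|P − Q| = √((-22.293842 − -25.350)² + (36.983661 − 36.576)²) = 3.083227

3.083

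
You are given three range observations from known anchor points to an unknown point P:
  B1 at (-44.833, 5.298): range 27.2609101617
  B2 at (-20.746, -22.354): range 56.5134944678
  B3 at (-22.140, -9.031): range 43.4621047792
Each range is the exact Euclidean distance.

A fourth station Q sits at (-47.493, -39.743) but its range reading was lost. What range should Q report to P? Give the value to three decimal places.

72.009

eq1: (x + 44.833)² + (y − 5.298)² = 27.2609101617²
eq2: (x + 20.746)² + (y + 22.354)² = 56.5134944678²
eq3: (x + 22.140)² + (y + 9.031)² = 43.4621047792²
eq3−eq1, eq3−eq2 (x²,y² cancel):
  -45.386·x + 28.658·y = 2612.125461
  2.788·x − 26.646·y = -946.461234
det = -45.386·-26.646 − 28.658·2.788 = 1129.456852
x = (2612.125461·-26.646 − 28.658·-946.461234) / 1129.456852 = -37.610121
y = (-45.386·-946.461234 − 2612.125461·2.788) / 1129.456852 = 31.584636
|P − Q| = √((-37.610121 − -47.493)² + (31.584636 − -39.743)²) = 72.009048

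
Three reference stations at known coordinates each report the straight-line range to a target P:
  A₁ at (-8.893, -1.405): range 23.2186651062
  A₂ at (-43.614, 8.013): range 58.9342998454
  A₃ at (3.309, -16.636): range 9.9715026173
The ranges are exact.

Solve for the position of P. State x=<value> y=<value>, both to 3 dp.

x=11.944 y=-11.649

eq1: (x + 8.893)² + (y + 1.405)² = 23.2186651062²
eq2: (x + 43.614)² + (y − 8.013)² = 58.9342998454²
eq3: (x − 3.309)² + (y + 16.636)² = 9.9715026173²
eq1−eq2, eq1−eq3 (x²,y² cancel):
  -69.442·x + 18.836·y = -1048.815598
  24.404·x − 30.462·y = 646.322048
det = -69.442·-30.462 − 18.836·24.404 = 1655.668460
x = (-1048.815598·-30.462 − 18.836·646.322048) / 1655.668460 = 11.943755
y = (-69.442·646.322048 − -1048.815598·24.404) / 1655.668460 = -11.648830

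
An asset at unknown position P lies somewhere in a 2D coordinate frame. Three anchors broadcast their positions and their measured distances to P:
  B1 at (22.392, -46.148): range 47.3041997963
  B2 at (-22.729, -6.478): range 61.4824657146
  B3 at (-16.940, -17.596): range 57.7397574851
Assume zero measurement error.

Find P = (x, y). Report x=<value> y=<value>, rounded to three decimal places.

x=38.567 y=-1.695

eq1: (x − 22.392)² + (y + 46.148)² = 47.3041997963²
eq2: (x + 22.729)² + (y + 6.478)² = 61.4824657146²
eq3: (x + 16.940)² + (y + 17.596)² = 57.7397574851²
eq2−eq3, eq2−eq1 (x²,y² cancel):
  11.578·x − 22.236·y = 484.224887
  90.242·x − 79.340·y = 3614.873915
det = 11.578·-79.340 − -22.236·90.242 = 1088.022592
x = (484.224887·-79.340 − -22.236·3614.873915) / 1088.022592 = 38.567153
y = (11.578·3614.873915 − 484.224887·90.242) / 1088.022592 = -1.695196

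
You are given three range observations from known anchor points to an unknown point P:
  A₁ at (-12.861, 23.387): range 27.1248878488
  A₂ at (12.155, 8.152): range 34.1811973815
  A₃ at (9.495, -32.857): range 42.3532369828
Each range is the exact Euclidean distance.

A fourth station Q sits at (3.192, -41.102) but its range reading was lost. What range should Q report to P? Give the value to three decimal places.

44.984

eq1: (x + 12.861)² + (y − 23.387)² = 27.1248878488²
eq2: (x − 12.155)² + (y − 8.152)² = 34.1811973815²
eq3: (x − 9.495)² + (y + 32.857)² = 42.3532369828²
eq3−eq2, eq3−eq1 (x²,y² cancel):
  5.320·x + 82.018·y = -330.095917
  -44.712·x + 112.488·y = 600.656758
det = 5.320·112.488 − 82.018·-44.712 = 4265.624976
x = (-330.095917·112.488 − 82.018·600.656758) / 4265.624976 = -20.254124
y = (5.320·600.656758 − -330.095917·-44.712) / 4265.624976 = -2.710917
|P − Q| = √((-20.254124 − 3.192)² + (-2.710917 − -41.102)²) = 44.984397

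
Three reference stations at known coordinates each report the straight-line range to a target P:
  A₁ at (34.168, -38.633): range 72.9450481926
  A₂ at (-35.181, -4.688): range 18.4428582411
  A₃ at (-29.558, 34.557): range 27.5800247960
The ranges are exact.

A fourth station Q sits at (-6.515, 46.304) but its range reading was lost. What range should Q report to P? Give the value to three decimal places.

eq1: (x − 34.168)² + (y + 38.633)² = 72.9450481926²
eq2: (x + 35.181)² + (y + 4.688)² = 18.4428582411²
eq3: (x + 29.558)² + (y − 34.557)² = 27.5800247960²
eq3−eq2, eq3−eq1 (x²,y² cancel):
  -11.246·x − 78.490·y = -387.662760
  127.452·x − 146.380·y = -3968.222988
det = -11.246·-146.380 − -78.490·127.452 = 11649.896960
x = (-387.662760·-146.380 − -78.490·-3968.222988) / 11649.896960 = -21.864549
y = (-11.246·-3968.222988 − -387.662760·127.452) / 11649.896960 = 8.071748
|P − Q| = √((-21.864549 − -6.515)² + (8.071748 − 46.304)²) = 41.198468

41.198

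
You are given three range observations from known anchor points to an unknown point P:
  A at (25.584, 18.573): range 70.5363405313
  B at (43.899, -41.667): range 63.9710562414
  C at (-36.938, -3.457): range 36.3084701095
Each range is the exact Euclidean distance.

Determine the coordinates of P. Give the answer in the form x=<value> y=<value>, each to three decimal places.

eq1: (x − 25.584)² + (y − 18.573)² = 70.5363405313²
eq2: (x − 43.899)² + (y + 41.667)² = 63.9710562414²
eq3: (x + 36.938)² + (y + 3.457)² = 36.3084701095²
eq3−eq1, eq3−eq2 (x²,y² cancel):
  125.044·x + 44.060·y = -4033.939642
  161.674·x − 76.420·y = -487.096638
det = 125.044·-76.420 − 44.060·161.674 = -16679.218920
x = (-4033.939642·-76.420 − 44.060·-487.096638) / -16679.218920 = -19.769220
y = (125.044·-487.096638 − -4033.939642·161.674) / -16679.218920 = -35.449780

x=-19.769 y=-35.450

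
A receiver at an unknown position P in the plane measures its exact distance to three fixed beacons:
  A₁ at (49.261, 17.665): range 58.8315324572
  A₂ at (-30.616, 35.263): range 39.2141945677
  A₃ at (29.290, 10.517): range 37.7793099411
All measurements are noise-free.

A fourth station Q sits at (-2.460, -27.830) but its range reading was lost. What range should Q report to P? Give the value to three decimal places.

eq1: (x − 49.261)² + (y − 17.665)² = 58.8315324572²
eq2: (x + 30.616)² + (y − 35.263)² = 39.2141945677²
eq3: (x − 29.290)² + (y − 10.517)² = 37.7793099411²
eq2−eq1, eq2−eq3 (x²,y² cancel):
  159.754·x − 35.196·y = -1365.516435
  119.812·x − 49.492·y = -1101.830440
det = 159.754·-49.492 − -35.196·119.812 = -3689.641816
x = (-1365.516435·-49.492 − -35.196·-1101.830440) / -3689.641816 = -7.806209
y = (159.754·-1101.830440 − -1365.516435·119.812) / -3689.641816 = 3.365249
|P − Q| = √((-7.806209 − -2.460)² + (3.365249 − -27.830)²) = 31.650048

31.650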